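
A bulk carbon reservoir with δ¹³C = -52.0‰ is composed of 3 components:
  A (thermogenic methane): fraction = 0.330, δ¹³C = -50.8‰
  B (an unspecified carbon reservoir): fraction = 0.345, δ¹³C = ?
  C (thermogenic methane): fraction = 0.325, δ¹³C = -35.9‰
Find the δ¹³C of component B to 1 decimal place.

-68.3‰

Isotope mass balance: δ_bulk = Σ fᵢ·δᵢ.
-52.0 = 0.330×(-50.8) + 0.345×δ_B + 0.325×(-35.9)
0.345·δ_B = -52.0 − (-28.431) = -23.569
δ_B = -23.569 / 0.345 = -68.31‰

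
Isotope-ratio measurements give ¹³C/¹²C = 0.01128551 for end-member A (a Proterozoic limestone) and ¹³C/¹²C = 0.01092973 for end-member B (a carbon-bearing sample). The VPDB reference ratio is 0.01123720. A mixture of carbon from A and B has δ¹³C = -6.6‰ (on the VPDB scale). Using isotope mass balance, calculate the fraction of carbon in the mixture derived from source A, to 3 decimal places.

0.656

δ_A = (0.01128551/0.01123720 − 1)×1000 = (1.004299 − 1)×1000 = 4.299‰
δ_B = (0.01092973/0.01123720 − 1)×1000 = (0.972638 − 1)×1000 = -27.362‰
f_A = (δ_mix − δ_B)/(δ_A − δ_B) = (-6.6 − (-27.362))/(4.299 − (-27.362))
f_A = 20.762 / 31.661 = 0.6558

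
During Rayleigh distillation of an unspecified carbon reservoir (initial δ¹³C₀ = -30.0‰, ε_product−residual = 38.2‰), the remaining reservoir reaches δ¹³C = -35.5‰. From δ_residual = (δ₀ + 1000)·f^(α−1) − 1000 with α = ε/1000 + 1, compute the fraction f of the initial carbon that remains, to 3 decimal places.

α − 1 = ε/1000 = 0.0382
(δ_res + 1000)/(δ₀ + 1000) = (-35.5 + 1000)/(-30.0 + 1000) = 964.5/970.0 = 0.994330
f = 0.994330^(1/0.0382) = exp(ln(0.994330)/0.0382) = exp(-0.00569/0.0382)
f = exp(-0.1489) = 0.8617

0.862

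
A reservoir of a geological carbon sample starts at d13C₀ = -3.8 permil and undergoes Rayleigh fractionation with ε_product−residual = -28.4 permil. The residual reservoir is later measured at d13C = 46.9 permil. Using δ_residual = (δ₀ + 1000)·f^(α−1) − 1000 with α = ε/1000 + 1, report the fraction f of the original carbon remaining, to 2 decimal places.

α − 1 = ε/1000 = -0.0284
(δ_res + 1000)/(δ₀ + 1000) = (46.9 + 1000)/(-3.8 + 1000) = 1046.9/996.2 = 1.050893
f = 1.050893^(1/-0.0284) = exp(ln(1.050893)/-0.0284) = exp(0.04964/-0.0284)
f = exp(-1.7479) = 0.1741

0.17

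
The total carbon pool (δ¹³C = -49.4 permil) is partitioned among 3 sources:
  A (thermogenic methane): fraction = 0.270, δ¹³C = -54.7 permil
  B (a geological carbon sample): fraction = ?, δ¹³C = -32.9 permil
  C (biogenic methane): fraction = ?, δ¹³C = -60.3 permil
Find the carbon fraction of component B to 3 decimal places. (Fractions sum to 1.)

Let f_B and f_C be the unknown fractions; fractions sum to 1 so f_B + f_C = 0.730.
Mass balance: Σ fᵢ·δᵢ = δ_bulk ⇒ f_B·(-32.9) + f_C·(-60.3) = -49.4 − (-14.769) = -34.631
Substitute f_C = 0.730 − f_B:
f_B·(-32.9 − -60.3) = -34.631 − 0.730×(-60.3) = 9.388
f_B = 9.388 / 27.4 = 0.3426

0.343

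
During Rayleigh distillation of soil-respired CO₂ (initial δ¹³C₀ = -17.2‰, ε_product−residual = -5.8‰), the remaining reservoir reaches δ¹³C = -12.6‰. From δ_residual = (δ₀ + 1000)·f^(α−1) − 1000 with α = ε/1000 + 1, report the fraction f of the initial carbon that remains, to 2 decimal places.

α − 1 = ε/1000 = -0.0058
(δ_res + 1000)/(δ₀ + 1000) = (-12.6 + 1000)/(-17.2 + 1000) = 987.4/982.8 = 1.004681
f = 1.004681^(1/-0.0058) = exp(ln(1.004681)/-0.0058) = exp(0.00467/-0.0058)
f = exp(-0.8051) = 0.4470

0.45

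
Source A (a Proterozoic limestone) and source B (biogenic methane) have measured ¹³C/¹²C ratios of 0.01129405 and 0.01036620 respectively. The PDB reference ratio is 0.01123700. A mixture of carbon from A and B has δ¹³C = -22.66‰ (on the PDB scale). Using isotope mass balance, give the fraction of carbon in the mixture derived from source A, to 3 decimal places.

0.664

δ_A = (0.01129405/0.01123700 − 1)×1000 = (1.005077 − 1)×1000 = 5.077‰
δ_B = (0.01036620/0.01123700 − 1)×1000 = (0.922506 − 1)×1000 = -77.494‰
f_A = (δ_mix − δ_B)/(δ_A − δ_B) = (-22.66 − (-77.494))/(5.077 − (-77.494))
f_A = 54.834 / 82.571 = 0.6641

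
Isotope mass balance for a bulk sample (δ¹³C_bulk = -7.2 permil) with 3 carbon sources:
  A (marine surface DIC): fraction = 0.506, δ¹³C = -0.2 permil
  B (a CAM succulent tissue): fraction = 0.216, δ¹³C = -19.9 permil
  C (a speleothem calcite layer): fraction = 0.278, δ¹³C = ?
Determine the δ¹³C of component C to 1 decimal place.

-10.1 permil

Isotope mass balance: δ_bulk = Σ fᵢ·δᵢ.
-7.2 = 0.506×(-0.2) + 0.216×(-19.9) + 0.278×δ_C
0.278·δ_C = -7.2 − (-4.400) = -2.800
δ_C = -2.800 / 0.278 = -10.07 permil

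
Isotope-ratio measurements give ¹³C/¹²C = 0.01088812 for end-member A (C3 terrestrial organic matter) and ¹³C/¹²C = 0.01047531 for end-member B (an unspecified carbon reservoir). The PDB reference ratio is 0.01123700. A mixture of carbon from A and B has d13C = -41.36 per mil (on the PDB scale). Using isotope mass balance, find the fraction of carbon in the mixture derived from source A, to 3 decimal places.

0.719

δ_A = (0.01088812/0.01123700 − 1)×1000 = (0.968953 − 1)×1000 = -31.047 per mil
δ_B = (0.01047531/0.01123700 − 1)×1000 = (0.932216 − 1)×1000 = -67.784 per mil
f_A = (δ_mix − δ_B)/(δ_A − δ_B) = (-41.36 − (-67.784))/(-31.047 − (-67.784))
f_A = 26.424 / 36.737 = 0.7193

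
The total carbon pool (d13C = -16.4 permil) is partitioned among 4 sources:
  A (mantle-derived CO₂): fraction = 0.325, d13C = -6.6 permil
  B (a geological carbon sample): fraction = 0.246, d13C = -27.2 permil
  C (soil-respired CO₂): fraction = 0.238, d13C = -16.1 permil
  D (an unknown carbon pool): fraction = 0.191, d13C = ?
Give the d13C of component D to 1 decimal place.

Isotope mass balance: δ_bulk = Σ fᵢ·δᵢ.
-16.4 = 0.325×(-6.6) + 0.246×(-27.2) + 0.238×(-16.1) + 0.191×δ_D
0.191·δ_D = -16.4 − (-12.668) = -3.732
δ_D = -3.732 / 0.191 = -19.54 permil

-19.5 permil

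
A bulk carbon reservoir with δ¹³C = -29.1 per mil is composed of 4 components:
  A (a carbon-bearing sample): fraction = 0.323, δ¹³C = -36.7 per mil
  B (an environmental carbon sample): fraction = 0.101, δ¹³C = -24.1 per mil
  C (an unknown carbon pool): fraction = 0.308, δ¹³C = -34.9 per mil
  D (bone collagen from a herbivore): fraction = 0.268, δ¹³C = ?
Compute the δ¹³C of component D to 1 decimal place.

-15.2 per mil

Isotope mass balance: δ_bulk = Σ fᵢ·δᵢ.
-29.1 = 0.323×(-36.7) + 0.101×(-24.1) + 0.308×(-34.9) + 0.268×δ_D
0.268·δ_D = -29.1 − (-25.037) = -4.063
δ_D = -4.063 / 0.268 = -15.16 per mil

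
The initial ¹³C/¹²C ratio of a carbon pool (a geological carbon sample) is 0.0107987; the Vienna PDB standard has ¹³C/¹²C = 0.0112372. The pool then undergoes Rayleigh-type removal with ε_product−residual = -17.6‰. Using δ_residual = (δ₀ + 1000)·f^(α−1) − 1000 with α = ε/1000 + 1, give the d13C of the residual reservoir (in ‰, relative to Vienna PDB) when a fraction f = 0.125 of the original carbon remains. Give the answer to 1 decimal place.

δ₀ = (0.0107987/0.0112372 − 1)×1000 = (0.960978 − 1)×1000 = -39.022‰
α − 1 = ε/1000 = -0.0176
f^(α−1) = 0.125^(-0.0176) = 1.037276
δ_res = (-39.022 + 1000) × 1.037276 − 1000 = 996.799 − 1000 = -3.20‰

-3.2‰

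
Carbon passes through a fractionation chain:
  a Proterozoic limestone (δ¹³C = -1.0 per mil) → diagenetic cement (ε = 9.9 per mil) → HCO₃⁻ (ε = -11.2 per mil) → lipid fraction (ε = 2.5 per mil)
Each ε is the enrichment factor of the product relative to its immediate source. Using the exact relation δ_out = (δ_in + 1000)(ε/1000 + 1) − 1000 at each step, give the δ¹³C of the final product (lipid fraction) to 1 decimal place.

0.1 per mil

step 1: δ = (-1.00 + 1000)·(9.9/1000 + 1) − 1000 = 8.89 per mil
step 2: δ = (8.89 + 1000)·(-11.2/1000 + 1) − 1000 = -2.41 per mil
step 3: δ = (-2.41 + 1000)·(2.5/1000 + 1) − 1000 = 0.08 per mil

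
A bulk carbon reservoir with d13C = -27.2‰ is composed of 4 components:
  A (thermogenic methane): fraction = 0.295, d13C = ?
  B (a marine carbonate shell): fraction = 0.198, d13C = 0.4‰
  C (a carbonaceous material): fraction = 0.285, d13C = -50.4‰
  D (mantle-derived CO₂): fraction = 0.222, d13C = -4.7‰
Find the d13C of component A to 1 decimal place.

Isotope mass balance: δ_bulk = Σ fᵢ·δᵢ.
-27.2 = 0.295×δ_A + 0.198×(0.4) + 0.285×(-50.4) + 0.222×(-4.7)
0.295·δ_A = -27.2 − (-15.328) = -11.872
δ_A = -11.872 / 0.295 = -40.24‰

-40.2‰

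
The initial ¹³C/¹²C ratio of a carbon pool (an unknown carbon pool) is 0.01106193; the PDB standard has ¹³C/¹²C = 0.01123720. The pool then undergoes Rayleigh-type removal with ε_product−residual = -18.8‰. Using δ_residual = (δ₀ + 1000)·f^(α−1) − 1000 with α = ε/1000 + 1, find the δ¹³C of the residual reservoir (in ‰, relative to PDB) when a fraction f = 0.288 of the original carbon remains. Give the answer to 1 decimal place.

δ₀ = (0.01106193/0.01123720 − 1)×1000 = (0.984403 − 1)×1000 = -15.597‰
α − 1 = ε/1000 = -0.0188
f^(α−1) = 0.288^(-0.0188) = 1.023678
δ_res = (-15.597 + 1000) × 1.023678 − 1000 = 1007.712 − 1000 = 7.71‰

7.7‰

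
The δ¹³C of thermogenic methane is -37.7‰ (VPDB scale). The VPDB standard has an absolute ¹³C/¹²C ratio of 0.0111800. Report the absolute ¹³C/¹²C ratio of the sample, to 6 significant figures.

0.0107585

R_sample = R_standard × (δ¹³C/1000 + 1)
R_sample = 0.0111800 × (-37.7/1000 + 1) = 0.0111800 × 0.962300
R_sample = 0.0107585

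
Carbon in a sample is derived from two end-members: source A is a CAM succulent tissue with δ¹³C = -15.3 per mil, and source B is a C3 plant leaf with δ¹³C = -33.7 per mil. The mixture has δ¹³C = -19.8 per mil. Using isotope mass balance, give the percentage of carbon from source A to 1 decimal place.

75.5%

δ_mix = f_A·δ_A + (1 − f_A)·δ_B  ⇒  f_A = (δ_mix − δ_B)/(δ_A − δ_B)
f_A = (-19.8 − (-33.7)) / (-15.3 − (-33.7))
f_A = 13.9 / 18.4 = 0.7554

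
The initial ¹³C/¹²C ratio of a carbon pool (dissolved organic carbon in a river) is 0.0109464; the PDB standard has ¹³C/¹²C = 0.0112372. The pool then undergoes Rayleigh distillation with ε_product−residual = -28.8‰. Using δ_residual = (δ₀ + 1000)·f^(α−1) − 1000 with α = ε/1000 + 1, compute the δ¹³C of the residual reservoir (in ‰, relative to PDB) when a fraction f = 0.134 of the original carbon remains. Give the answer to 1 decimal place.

δ₀ = (0.0109464/0.0112372 − 1)×1000 = (0.974122 − 1)×1000 = -25.878‰
α − 1 = ε/1000 = -0.0288
f^(α−1) = 0.134^(-0.0288) = 1.059594
δ_res = (-25.878 + 1000) × 1.059594 − 1000 = 1032.173 − 1000 = 32.17‰

32.2‰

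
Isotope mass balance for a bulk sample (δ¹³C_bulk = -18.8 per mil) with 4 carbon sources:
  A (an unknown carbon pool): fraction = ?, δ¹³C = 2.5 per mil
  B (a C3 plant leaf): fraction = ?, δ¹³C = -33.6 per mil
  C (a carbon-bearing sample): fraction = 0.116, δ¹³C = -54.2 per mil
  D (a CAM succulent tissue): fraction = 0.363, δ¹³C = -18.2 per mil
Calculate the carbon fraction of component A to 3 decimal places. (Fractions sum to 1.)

Let f_A and f_B be the unknown fractions; fractions sum to 1 so f_A + f_B = 0.521.
Mass balance: Σ fᵢ·δᵢ = δ_bulk ⇒ f_A·(2.5) + f_B·(-33.6) = -18.8 − (-12.894) = -5.906
Substitute f_B = 0.521 − f_A:
f_A·(2.5 − -33.6) = -5.906 − 0.521×(-33.6) = 11.599
f_A = 11.599 / 36.1 = 0.3213

0.321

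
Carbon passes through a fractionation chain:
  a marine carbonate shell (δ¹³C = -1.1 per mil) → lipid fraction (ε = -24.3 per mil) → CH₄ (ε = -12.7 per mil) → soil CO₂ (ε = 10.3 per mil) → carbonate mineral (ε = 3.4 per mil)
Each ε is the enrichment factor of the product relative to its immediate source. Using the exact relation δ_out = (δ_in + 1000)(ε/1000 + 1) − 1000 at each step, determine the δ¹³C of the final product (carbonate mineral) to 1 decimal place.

-24.5 per mil

step 1: δ = (-1.10 + 1000)·(-24.3/1000 + 1) − 1000 = -25.37 per mil
step 2: δ = (-25.37 + 1000)·(-12.7/1000 + 1) − 1000 = -37.75 per mil
step 3: δ = (-37.75 + 1000)·(10.3/1000 + 1) − 1000 = -27.84 per mil
step 4: δ = (-27.84 + 1000)·(3.4/1000 + 1) − 1000 = -24.53 per mil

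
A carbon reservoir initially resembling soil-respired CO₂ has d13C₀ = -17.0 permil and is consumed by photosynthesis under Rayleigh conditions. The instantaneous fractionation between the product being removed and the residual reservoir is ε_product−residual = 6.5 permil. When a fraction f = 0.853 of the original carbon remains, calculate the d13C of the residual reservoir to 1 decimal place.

-18.0 permil

Rayleigh residual: δ_res = (δ₀ + 1000)·f^(α−1) − 1000
α = ε/1000 + 1 = 1.00650, so α − 1 = 0.00650
f^(α−1) = 0.853^(0.00650) = 0.998967
δ_res = (-17.0 + 1000) × 0.998967 − 1000 = 981.985 − 1000 = -18.02 permil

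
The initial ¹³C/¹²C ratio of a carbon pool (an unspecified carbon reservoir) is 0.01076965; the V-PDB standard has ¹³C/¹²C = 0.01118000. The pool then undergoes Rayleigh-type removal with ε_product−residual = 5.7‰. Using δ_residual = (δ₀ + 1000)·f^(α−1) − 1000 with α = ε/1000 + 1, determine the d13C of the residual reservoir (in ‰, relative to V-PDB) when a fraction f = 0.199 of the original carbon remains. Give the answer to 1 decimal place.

δ₀ = (0.01076965/0.01118000 − 1)×1000 = (0.963296 − 1)×1000 = -36.704‰
α − 1 = ε/1000 = 0.0057
f^(α−1) = 0.199^(0.0057) = 0.990840
δ_res = (-36.704 + 1000) × 0.990840 − 1000 = 954.472 − 1000 = -45.53‰

-45.5‰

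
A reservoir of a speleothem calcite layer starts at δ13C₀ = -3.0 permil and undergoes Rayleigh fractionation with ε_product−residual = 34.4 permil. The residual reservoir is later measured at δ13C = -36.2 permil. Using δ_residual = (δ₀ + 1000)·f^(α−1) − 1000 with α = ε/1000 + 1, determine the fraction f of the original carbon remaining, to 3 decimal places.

α − 1 = ε/1000 = 0.0344
(δ_res + 1000)/(δ₀ + 1000) = (-36.2 + 1000)/(-3.0 + 1000) = 963.8/997.0 = 0.966700
f = 0.966700^(1/0.0344) = exp(ln(0.966700)/0.0344) = exp(-0.03387/0.0344)
f = exp(-0.9845) = 0.3736

0.374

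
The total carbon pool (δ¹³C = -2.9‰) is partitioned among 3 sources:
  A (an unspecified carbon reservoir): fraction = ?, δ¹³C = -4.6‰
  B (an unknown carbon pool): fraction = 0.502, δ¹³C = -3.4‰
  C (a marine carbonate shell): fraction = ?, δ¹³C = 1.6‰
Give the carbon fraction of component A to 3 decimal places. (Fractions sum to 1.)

0.321

Let f_A and f_C be the unknown fractions; fractions sum to 1 so f_A + f_C = 0.498.
Mass balance: Σ fᵢ·δᵢ = δ_bulk ⇒ f_A·(-4.6) + f_C·(1.6) = -2.9 − (-1.707) = -1.193
Substitute f_C = 0.498 − f_A:
f_A·(-4.6 − 1.6) = -1.193 − 0.498×(1.6) = -1.990
f_A = -1.990 / -6.2 = 0.3210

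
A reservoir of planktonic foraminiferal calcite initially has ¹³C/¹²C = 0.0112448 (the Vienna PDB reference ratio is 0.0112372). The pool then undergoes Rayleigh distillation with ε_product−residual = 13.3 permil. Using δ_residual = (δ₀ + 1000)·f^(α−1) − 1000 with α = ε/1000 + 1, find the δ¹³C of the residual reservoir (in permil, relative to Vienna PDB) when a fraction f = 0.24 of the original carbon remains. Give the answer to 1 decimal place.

δ₀ = (0.0112448/0.0112372 − 1)×1000 = (1.000676 − 1)×1000 = 0.676 permil
α − 1 = ε/1000 = 0.0133
f^(α−1) = 0.24^(0.0133) = 0.981198
δ_res = (0.676 + 1000) × 0.981198 − 1000 = 981.862 − 1000 = -18.14 permil

-18.1 permil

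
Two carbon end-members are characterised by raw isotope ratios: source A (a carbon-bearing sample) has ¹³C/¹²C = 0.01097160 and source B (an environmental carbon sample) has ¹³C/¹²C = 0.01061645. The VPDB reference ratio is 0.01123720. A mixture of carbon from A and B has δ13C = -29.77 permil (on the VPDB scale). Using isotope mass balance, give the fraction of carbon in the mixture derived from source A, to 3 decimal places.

0.806

δ_A = (0.01097160/0.01123720 − 1)×1000 = (0.976364 − 1)×1000 = -23.636 permil
δ_B = (0.01061645/0.01123720 − 1)×1000 = (0.944759 − 1)×1000 = -55.241 permil
f_A = (δ_mix − δ_B)/(δ_A − δ_B) = (-29.77 − (-55.241))/(-23.636 − (-55.241))
f_A = 25.471 / 31.605 = 0.8059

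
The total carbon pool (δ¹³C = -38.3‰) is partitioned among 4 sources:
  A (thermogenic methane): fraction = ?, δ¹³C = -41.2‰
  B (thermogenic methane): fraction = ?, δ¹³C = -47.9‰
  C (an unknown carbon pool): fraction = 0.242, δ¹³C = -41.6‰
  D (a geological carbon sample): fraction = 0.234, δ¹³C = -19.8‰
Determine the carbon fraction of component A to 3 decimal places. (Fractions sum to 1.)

0.224

Let f_A and f_B be the unknown fractions; fractions sum to 1 so f_A + f_B = 0.524.
Mass balance: Σ fᵢ·δᵢ = δ_bulk ⇒ f_A·(-41.2) + f_B·(-47.9) = -38.3 − (-14.700) = -23.600
Substitute f_B = 0.524 − f_A:
f_A·(-41.2 − -47.9) = -23.600 − 0.524×(-47.9) = 1.500
f_A = 1.500 / 6.7 = 0.2239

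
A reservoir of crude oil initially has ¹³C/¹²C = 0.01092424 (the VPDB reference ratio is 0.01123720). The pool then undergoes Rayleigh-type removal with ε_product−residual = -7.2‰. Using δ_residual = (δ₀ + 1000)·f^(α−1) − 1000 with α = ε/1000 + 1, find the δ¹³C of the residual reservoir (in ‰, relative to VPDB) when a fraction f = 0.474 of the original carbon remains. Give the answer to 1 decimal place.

-22.6‰

δ₀ = (0.01092424/0.01123720 − 1)×1000 = (0.972150 − 1)×1000 = -27.850‰
α − 1 = ε/1000 = -0.0072
f^(α−1) = 0.474^(-0.0072) = 1.005390
δ_res = (-27.850 + 1000) × 1.005390 − 1000 = 977.389 − 1000 = -22.61‰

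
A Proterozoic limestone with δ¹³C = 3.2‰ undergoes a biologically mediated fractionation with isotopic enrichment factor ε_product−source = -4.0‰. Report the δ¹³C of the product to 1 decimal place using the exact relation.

-0.8‰

Exactly, δ_product = (δ_source + 1000)·(ε/1000 + 1) − 1000.
δ_product = (3.2 + 1000) × (-4.0/1000 + 1) − 1000
δ_product = -0.81‰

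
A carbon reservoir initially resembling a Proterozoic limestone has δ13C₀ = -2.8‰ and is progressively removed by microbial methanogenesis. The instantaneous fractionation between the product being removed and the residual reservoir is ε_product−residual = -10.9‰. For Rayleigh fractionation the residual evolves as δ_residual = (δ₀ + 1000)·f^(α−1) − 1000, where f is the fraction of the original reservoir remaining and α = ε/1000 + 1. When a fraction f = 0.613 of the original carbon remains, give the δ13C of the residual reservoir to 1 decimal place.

2.5‰

Rayleigh residual: δ_res = (δ₀ + 1000)·f^(α−1) − 1000
α = ε/1000 + 1 = 0.98910, so α − 1 = -0.01090
f^(α−1) = 0.613^(-0.01090) = 1.005349
δ_res = (-2.8 + 1000) × 1.005349 − 1000 = 1002.534 − 1000 = 2.53‰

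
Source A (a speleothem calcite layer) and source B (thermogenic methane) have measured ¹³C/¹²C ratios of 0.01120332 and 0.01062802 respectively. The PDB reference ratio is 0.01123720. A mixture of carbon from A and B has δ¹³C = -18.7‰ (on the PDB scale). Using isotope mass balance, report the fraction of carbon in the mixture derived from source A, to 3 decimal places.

0.694

δ_A = (0.01120332/0.01123720 − 1)×1000 = (0.996985 − 1)×1000 = -3.015‰
δ_B = (0.01062802/0.01123720 − 1)×1000 = (0.945789 − 1)×1000 = -54.211‰
f_A = (δ_mix − δ_B)/(δ_A − δ_B) = (-18.7 − (-54.211))/(-3.015 − (-54.211))
f_A = 35.511 / 51.196 = 0.6936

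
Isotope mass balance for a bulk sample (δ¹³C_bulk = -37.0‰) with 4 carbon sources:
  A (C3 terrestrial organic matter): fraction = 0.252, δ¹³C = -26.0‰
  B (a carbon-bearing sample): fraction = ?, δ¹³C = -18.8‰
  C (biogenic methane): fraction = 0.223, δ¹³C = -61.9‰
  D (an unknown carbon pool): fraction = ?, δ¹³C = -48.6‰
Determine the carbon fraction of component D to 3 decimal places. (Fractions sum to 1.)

Let f_D and f_B be the unknown fractions; fractions sum to 1 so f_D + f_B = 0.525.
Mass balance: Σ fᵢ·δᵢ = δ_bulk ⇒ f_D·(-48.6) + f_B·(-18.8) = -37.0 − (-20.356) = -16.644
Substitute f_B = 0.525 − f_D:
f_D·(-48.6 − -18.8) = -16.644 − 0.525×(-18.8) = -6.774
f_D = -6.774 / -29.8 = 0.2273

0.227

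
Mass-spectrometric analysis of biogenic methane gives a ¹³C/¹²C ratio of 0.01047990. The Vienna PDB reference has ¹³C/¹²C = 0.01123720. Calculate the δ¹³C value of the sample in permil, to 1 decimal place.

-67.4 permil

δ¹³C = (R_sample / R_standard − 1) × 1000
R_sample / R_standard = 0.01047990 / 0.01123720 = 0.932608
δ¹³C = (0.932608 − 1) × 1000 = -67.39 permil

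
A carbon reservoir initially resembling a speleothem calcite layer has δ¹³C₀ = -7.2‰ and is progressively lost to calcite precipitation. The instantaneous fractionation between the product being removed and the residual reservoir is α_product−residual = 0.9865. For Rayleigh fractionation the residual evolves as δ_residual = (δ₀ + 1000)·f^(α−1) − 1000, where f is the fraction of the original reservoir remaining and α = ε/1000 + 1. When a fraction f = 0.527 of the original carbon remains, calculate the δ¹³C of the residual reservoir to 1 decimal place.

Rayleigh residual: δ_res = (δ₀ + 1000)·f^(α−1) − 1000
α − 1 = -0.01350
f^(α−1) = 0.527^(-0.01350) = 1.008685
δ_res = (-7.2 + 1000) × 1.008685 − 1000 = 1001.422 − 1000 = 1.42‰

1.4‰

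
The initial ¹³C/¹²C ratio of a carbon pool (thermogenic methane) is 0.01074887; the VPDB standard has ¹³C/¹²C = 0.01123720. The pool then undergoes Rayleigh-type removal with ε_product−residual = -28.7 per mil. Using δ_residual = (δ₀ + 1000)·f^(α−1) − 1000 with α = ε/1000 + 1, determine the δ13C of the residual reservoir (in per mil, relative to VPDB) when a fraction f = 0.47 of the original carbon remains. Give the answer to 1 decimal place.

-22.5 per mil

δ₀ = (0.01074887/0.01123720 − 1)×1000 = (0.956543 − 1)×1000 = -43.457 per mil
α − 1 = ε/1000 = -0.0287
f^(α−1) = 0.47^(-0.0287) = 1.021906
δ_res = (-43.457 + 1000) × 1.021906 − 1000 = 977.497 − 1000 = -22.50 per mil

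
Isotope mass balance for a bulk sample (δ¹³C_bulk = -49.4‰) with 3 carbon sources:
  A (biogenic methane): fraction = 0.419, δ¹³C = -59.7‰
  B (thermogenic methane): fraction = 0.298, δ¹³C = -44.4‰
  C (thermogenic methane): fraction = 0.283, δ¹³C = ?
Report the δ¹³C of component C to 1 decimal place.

Isotope mass balance: δ_bulk = Σ fᵢ·δᵢ.
-49.4 = 0.419×(-59.7) + 0.298×(-44.4) + 0.283×δ_C
0.283·δ_C = -49.4 − (-38.245) = -11.154
δ_C = -11.154 / 0.283 = -39.42‰

-39.4‰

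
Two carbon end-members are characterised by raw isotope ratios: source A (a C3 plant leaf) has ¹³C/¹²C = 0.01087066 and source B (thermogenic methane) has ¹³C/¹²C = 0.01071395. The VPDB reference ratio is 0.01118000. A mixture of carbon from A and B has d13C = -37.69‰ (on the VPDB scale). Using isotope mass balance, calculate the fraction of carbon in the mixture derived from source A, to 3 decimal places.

δ_A = (0.01087066/0.01118000 − 1)×1000 = (0.972331 − 1)×1000 = -27.669‰
δ_B = (0.01071395/0.01118000 − 1)×1000 = (0.958314 − 1)×1000 = -41.686‰
f_A = (δ_mix − δ_B)/(δ_A − δ_B) = (-37.69 − (-41.686))/(-27.669 − (-41.686))
f_A = 3.996 / 14.017 = 0.2851

0.285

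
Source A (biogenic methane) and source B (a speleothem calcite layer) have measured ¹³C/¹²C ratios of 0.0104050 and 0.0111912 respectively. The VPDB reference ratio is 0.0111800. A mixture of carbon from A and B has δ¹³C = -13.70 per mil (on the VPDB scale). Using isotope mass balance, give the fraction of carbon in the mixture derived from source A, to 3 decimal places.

0.209

δ_A = (0.0104050/0.0111800 − 1)×1000 = (0.930680 − 1)×1000 = -69.320 per mil
δ_B = (0.0111912/0.0111800 − 1)×1000 = (1.001002 − 1)×1000 = 1.002 per mil
f_A = (δ_mix − δ_B)/(δ_A − δ_B) = (-13.70 − (1.002))/(-69.320 − (1.002))
f_A = -14.702 / -70.322 = 0.2091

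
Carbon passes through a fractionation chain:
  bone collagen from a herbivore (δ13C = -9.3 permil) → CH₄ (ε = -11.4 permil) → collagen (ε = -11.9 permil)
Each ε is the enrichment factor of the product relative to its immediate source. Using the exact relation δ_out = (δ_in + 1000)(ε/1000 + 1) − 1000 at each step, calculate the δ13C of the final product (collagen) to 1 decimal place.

-32.2 permil

step 1: δ = (-9.30 + 1000)·(-11.4/1000 + 1) − 1000 = -20.59 permil
step 2: δ = (-20.59 + 1000)·(-11.9/1000 + 1) − 1000 = -32.25 permil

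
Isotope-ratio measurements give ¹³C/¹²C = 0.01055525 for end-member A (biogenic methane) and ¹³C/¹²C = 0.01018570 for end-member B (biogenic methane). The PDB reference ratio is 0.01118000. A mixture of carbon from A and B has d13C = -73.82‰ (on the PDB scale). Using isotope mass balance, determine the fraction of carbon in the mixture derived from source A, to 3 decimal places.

0.457

δ_A = (0.01055525/0.01118000 − 1)×1000 = (0.944119 − 1)×1000 = -55.881‰
δ_B = (0.01018570/0.01118000 − 1)×1000 = (0.911064 − 1)×1000 = -88.936‰
f_A = (δ_mix − δ_B)/(δ_A − δ_B) = (-73.82 − (-88.936))/(-55.881 − (-88.936))
f_A = 15.116 / 33.055 = 0.4573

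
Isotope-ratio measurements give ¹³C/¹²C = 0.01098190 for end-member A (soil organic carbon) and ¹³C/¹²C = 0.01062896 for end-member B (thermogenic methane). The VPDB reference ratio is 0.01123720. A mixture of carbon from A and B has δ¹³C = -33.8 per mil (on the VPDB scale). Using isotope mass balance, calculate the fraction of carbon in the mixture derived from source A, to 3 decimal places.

0.647

δ_A = (0.01098190/0.01123720 − 1)×1000 = (0.977281 − 1)×1000 = -22.719 per mil
δ_B = (0.01062896/0.01123720 − 1)×1000 = (0.945873 − 1)×1000 = -54.127 per mil
f_A = (δ_mix − δ_B)/(δ_A − δ_B) = (-33.8 − (-54.127))/(-22.719 − (-54.127))
f_A = 20.327 / 31.408 = 0.6472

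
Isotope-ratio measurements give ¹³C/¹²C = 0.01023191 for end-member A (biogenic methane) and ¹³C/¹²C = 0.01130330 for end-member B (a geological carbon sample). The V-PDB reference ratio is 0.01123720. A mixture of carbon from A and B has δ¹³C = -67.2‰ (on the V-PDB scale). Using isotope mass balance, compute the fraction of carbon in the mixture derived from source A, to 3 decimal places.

δ_A = (0.01023191/0.01123720 − 1)×1000 = (0.910539 − 1)×1000 = -89.461‰
δ_B = (0.01130330/0.01123720 − 1)×1000 = (1.005882 − 1)×1000 = 5.882‰
f_A = (δ_mix − δ_B)/(δ_A − δ_B) = (-67.2 − (5.882))/(-89.461 − (5.882))
f_A = -73.082 / -95.343 = 0.7665

0.767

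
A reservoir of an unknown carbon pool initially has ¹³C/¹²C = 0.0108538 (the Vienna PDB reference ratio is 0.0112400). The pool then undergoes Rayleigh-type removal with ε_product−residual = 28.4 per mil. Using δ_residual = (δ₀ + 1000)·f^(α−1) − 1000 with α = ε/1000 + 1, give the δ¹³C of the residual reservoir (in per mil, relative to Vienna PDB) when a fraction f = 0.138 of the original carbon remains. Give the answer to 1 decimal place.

-87.2 per mil

δ₀ = (0.0108538/0.0112400 − 1)×1000 = (0.965641 − 1)×1000 = -34.359 per mil
α − 1 = ε/1000 = 0.0284
f^(α−1) = 0.138^(0.0284) = 0.945306
δ_res = (-34.359 + 1000) × 0.945306 − 1000 = 912.826 − 1000 = -87.17 per mil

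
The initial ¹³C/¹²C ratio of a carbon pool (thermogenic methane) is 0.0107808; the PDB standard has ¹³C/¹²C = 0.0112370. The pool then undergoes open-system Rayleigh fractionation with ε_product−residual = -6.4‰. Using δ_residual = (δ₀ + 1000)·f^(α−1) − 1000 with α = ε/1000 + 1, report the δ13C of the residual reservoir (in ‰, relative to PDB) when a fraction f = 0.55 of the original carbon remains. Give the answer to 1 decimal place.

-36.9‰

δ₀ = (0.0107808/0.0112370 − 1)×1000 = (0.959402 − 1)×1000 = -40.598‰
α − 1 = ε/1000 = -0.0064
f^(α−1) = 0.55^(-0.0064) = 1.003833
δ_res = (-40.598 + 1000) × 1.003833 − 1000 = 963.080 − 1000 = -36.92‰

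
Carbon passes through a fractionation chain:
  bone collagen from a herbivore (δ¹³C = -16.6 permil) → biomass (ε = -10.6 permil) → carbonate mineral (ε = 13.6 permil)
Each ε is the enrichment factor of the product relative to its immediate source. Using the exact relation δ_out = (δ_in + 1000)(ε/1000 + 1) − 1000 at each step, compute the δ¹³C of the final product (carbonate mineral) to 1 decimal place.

-13.8 permil

step 1: δ = (-16.60 + 1000)·(-10.6/1000 + 1) − 1000 = -27.02 permil
step 2: δ = (-27.02 + 1000)·(13.6/1000 + 1) − 1000 = -13.79 permil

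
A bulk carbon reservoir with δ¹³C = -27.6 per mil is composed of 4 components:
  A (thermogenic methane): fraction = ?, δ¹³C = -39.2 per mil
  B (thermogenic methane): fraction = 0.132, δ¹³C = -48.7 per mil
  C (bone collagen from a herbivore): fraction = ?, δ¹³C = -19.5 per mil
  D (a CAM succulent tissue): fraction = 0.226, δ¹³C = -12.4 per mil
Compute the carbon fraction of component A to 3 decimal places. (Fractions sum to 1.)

0.297

Let f_A and f_C be the unknown fractions; fractions sum to 1 so f_A + f_C = 0.642.
Mass balance: Σ fᵢ·δᵢ = δ_bulk ⇒ f_A·(-39.2) + f_C·(-19.5) = -27.6 − (-9.231) = -18.369
Substitute f_C = 0.642 − f_A:
f_A·(-39.2 − -19.5) = -18.369 − 0.642×(-19.5) = -5.850
f_A = -5.850 / -19.7 = 0.2970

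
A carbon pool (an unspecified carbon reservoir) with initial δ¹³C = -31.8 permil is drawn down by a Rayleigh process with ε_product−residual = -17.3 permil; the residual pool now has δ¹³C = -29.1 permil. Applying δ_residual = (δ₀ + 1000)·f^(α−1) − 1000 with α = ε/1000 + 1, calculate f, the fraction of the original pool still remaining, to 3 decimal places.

α − 1 = ε/1000 = -0.0173
(δ_res + 1000)/(δ₀ + 1000) = (-29.1 + 1000)/(-31.8 + 1000) = 970.9/968.2 = 1.002789
f = 1.002789^(1/-0.0173) = exp(ln(1.002789)/-0.0173) = exp(0.00278/-0.0173)
f = exp(-0.1610) = 0.8513

0.851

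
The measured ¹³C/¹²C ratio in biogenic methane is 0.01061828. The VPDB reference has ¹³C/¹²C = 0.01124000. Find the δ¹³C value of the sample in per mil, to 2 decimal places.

δ¹³C = (R_sample / R_standard − 1) × 1000
R_sample / R_standard = 0.01061828 / 0.01124000 = 0.944687
δ¹³C = (0.944687 − 1) × 1000 = -55.313 per mil

-55.31 per mil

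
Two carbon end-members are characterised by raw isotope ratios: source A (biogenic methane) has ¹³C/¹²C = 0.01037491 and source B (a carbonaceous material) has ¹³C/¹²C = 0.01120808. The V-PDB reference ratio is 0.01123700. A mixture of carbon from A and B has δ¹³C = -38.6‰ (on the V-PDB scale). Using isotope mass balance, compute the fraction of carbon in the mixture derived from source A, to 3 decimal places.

0.486

δ_A = (0.01037491/0.01123700 − 1)×1000 = (0.923281 − 1)×1000 = -76.719‰
δ_B = (0.01120808/0.01123700 − 1)×1000 = (0.997426 − 1)×1000 = -2.574‰
f_A = (δ_mix − δ_B)/(δ_A − δ_B) = (-38.6 − (-2.574))/(-76.719 − (-2.574))
f_A = -36.026 / -74.145 = 0.4859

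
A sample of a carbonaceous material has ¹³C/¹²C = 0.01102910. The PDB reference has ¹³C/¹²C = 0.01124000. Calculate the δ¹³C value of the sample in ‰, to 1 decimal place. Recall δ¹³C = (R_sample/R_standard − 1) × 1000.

-18.8‰

δ¹³C = (R_sample / R_standard − 1) × 1000
R_sample / R_standard = 0.01102910 / 0.01124000 = 0.981237
δ¹³C = (0.981237 − 1) × 1000 = -18.76‰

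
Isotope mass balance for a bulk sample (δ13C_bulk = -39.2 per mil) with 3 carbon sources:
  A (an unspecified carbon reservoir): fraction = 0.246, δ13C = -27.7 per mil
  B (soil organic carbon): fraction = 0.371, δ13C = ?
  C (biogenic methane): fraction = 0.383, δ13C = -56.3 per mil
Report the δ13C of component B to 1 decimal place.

-29.2 per mil

Isotope mass balance: δ_bulk = Σ fᵢ·δᵢ.
-39.2 = 0.246×(-27.7) + 0.371×δ_B + 0.383×(-56.3)
0.371·δ_B = -39.2 − (-28.377) = -10.823
δ_B = -10.823 / 0.371 = -29.17 per mil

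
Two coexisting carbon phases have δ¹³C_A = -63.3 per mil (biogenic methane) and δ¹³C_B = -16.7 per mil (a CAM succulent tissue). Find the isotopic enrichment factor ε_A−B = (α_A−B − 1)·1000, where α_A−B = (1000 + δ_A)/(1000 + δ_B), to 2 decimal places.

α_A−B = (1000 + -63.3) / (1000 + -16.7) = 936.7 / 983.3 = 0.952609
ε_A−B = (0.952609 − 1) × 1000 = -47.391 per mil
(The approximation ε ≈ δ_A − δ_B would give -46.6 per mil.)

-47.39 per mil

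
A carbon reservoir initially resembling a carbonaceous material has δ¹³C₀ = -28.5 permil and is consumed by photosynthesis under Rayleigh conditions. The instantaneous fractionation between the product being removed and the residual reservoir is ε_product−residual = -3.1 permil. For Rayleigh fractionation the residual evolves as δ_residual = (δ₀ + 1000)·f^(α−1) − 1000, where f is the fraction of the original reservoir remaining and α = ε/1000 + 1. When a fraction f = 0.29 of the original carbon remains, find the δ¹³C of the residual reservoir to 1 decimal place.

Rayleigh residual: δ_res = (δ₀ + 1000)·f^(α−1) − 1000
α = ε/1000 + 1 = 0.99690, so α − 1 = -0.00310
f^(α−1) = 0.29^(-0.00310) = 1.003845
δ_res = (-28.5 + 1000) × 1.003845 − 1000 = 975.235 − 1000 = -24.76 permil

-24.8 permil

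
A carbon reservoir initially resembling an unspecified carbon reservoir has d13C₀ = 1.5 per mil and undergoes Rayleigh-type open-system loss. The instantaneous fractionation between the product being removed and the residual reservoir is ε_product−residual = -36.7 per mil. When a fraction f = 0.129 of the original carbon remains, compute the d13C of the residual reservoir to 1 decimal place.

Rayleigh residual: δ_res = (δ₀ + 1000)·f^(α−1) − 1000
α = ε/1000 + 1 = 0.96330, so α − 1 = -0.03670
f^(α−1) = 0.129^(-0.03670) = 1.078056
δ_res = (1.5 + 1000) × 1.078056 − 1000 = 1079.673 − 1000 = 79.67 per mil

79.7 per mil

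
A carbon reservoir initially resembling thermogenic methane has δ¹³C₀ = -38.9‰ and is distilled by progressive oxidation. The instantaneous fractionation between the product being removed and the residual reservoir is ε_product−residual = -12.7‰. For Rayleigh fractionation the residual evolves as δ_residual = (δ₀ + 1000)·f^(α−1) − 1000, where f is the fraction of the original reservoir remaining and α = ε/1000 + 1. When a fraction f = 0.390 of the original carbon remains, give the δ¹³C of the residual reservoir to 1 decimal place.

Rayleigh residual: δ_res = (δ₀ + 1000)·f^(α−1) − 1000
α = ε/1000 + 1 = 0.98730, so α − 1 = -0.01270
f^(α−1) = 0.390^(-0.01270) = 1.012030
δ_res = (-38.9 + 1000) × 1.012030 − 1000 = 972.662 − 1000 = -27.34‰

-27.3‰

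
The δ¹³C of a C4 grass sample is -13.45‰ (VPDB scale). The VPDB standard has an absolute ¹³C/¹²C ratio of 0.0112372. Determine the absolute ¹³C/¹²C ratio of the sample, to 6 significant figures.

0.0110861

R_sample = R_standard × (δ¹³C/1000 + 1)
R_sample = 0.0112372 × (-13.45/1000 + 1) = 0.0112372 × 0.986550
R_sample = 0.0110861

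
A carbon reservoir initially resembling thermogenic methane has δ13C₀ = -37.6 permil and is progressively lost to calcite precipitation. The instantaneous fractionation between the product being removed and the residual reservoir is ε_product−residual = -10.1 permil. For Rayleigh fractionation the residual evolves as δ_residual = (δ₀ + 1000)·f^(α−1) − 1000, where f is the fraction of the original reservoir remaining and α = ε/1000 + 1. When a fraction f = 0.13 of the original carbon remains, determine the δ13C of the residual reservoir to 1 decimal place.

-17.6 permil

Rayleigh residual: δ_res = (δ₀ + 1000)·f^(α−1) − 1000
α = ε/1000 + 1 = 0.98990, so α − 1 = -0.01010
f^(α−1) = 0.13^(-0.01010) = 1.020820
δ_res = (-37.6 + 1000) × 1.020820 − 1000 = 982.437 − 1000 = -17.56 permil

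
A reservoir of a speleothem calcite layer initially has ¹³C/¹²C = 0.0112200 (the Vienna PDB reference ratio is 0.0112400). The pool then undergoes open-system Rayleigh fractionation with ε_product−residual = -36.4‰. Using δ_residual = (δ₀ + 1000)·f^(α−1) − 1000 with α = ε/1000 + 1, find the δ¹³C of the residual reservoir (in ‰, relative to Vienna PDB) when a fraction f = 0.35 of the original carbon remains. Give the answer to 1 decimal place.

37.1‰

δ₀ = (0.0112200/0.0112400 − 1)×1000 = (0.998221 − 1)×1000 = -1.779‰
α − 1 = ε/1000 = -0.0364
f^(α−1) = 0.35^(-0.0364) = 1.038953
δ_res = (-1.779 + 1000) × 1.038953 − 1000 = 1037.104 − 1000 = 37.10‰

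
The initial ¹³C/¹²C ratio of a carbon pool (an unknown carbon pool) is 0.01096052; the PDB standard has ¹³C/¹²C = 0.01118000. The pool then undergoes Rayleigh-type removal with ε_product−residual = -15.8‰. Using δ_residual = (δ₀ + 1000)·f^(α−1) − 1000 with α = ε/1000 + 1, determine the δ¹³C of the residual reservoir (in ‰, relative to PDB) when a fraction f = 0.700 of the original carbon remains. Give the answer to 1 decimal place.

δ₀ = (0.01096052/0.01118000 − 1)×1000 = (0.980369 − 1)×1000 = -19.631‰
α − 1 = ε/1000 = -0.0158
f^(α−1) = 0.700^(-0.0158) = 1.005651
δ_res = (-19.631 + 1000) × 1.005651 − 1000 = 985.909 − 1000 = -14.09‰

-14.1‰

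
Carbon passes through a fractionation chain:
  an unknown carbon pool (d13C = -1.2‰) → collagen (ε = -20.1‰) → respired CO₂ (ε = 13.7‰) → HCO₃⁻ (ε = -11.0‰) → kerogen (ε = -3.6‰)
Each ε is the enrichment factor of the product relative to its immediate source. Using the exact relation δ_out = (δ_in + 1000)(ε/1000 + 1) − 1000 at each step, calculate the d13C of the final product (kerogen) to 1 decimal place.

-22.3‰

step 1: δ = (-1.20 + 1000)·(-20.1/1000 + 1) − 1000 = -21.28‰
step 2: δ = (-21.28 + 1000)·(13.7/1000 + 1) − 1000 = -7.87‰
step 3: δ = (-7.87 + 1000)·(-11.0/1000 + 1) − 1000 = -18.78‰
step 4: δ = (-18.78 + 1000)·(-3.6/1000 + 1) − 1000 = -22.31‰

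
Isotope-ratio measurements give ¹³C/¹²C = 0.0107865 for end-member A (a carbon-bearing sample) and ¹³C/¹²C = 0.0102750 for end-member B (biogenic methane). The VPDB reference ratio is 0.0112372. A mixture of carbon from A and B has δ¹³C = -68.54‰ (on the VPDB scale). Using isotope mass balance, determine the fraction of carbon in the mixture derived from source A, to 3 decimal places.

0.375

δ_A = (0.0107865/0.0112372 − 1)×1000 = (0.959892 − 1)×1000 = -40.108‰
δ_B = (0.0102750/0.0112372 − 1)×1000 = (0.914374 − 1)×1000 = -85.626‰
f_A = (δ_mix − δ_B)/(δ_A − δ_B) = (-68.54 − (-85.626))/(-40.108 − (-85.626))
f_A = 17.086 / 45.518 = 0.3754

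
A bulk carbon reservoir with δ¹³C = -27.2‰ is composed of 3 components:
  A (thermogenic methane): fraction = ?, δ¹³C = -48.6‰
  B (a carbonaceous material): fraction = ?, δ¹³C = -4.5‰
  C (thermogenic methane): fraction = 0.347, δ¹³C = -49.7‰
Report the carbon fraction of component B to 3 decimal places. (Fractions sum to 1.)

Let f_B and f_A be the unknown fractions; fractions sum to 1 so f_B + f_A = 0.653.
Mass balance: Σ fᵢ·δᵢ = δ_bulk ⇒ f_B·(-4.5) + f_A·(-48.6) = -27.2 − (-17.246) = -9.954
Substitute f_A = 0.653 − f_B:
f_B·(-4.5 − -48.6) = -9.954 − 0.653×(-48.6) = 21.782
f_B = 21.782 / 44.1 = 0.4939

0.494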